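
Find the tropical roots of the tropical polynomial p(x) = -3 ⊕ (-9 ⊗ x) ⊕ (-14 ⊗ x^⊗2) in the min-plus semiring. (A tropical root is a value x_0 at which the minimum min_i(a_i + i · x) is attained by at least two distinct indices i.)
Roots: {5, 6}

Each tropical root is a break point of the lower envelope of the lines y = a_i + i · x (there are 3 lines, with slopes 0, 1, ..., 2). Only the lines that attain the minimum somewhere contribute to roots; other lines are dominated. Here the surviving (envelope) indices are i = 2, i = 1, i = 0.
Intersections between consecutive envelope lines give the roots: for adjacent envelope indices i < j the intersection is x = (a_i − a_j) / (j − i). Reading off the sorted break points: {5, 6}.
Verification: at each break x_0, at least two indices attain the minimum of min_i(a_i + i · x_0).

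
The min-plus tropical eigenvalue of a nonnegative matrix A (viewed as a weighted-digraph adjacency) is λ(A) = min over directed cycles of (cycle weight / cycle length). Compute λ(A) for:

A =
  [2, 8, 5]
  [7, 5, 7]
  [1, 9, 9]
λ(A) = 2

Enumerate directed cycles and compute their means (weight / length). Sample:
  cycle 0 → 0: weight = 2, length = 1, mean = 2/1 ≈ 2.000
  cycle 1 → 1: weight = 5, length = 1, mean = 5/1 ≈ 5.000
  cycle 2 → 2: weight = 9, length = 1, mean = 9/1 ≈ 9.000
  cycle 0 → 1 → 0: weight = 15, length = 2, mean = 15/2 ≈ 7.500
  cycle 0 → 2 → 0: weight = 6, length = 2, mean = 6/2 ≈ 3.000
  cycle 1 → 0 → 1: weight = 15, length = 2, mean = 15/2 ≈ 7.500
Minimum mean = 2.000, attained e.g. along the cycle 0 → 0 with weight 2 and length 1. So λ(A) = 2/1 = 2.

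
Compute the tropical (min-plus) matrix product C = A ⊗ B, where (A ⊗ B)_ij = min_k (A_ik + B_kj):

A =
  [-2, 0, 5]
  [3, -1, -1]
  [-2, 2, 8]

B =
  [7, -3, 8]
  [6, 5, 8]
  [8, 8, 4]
A ⊗ B =
  [5, -5, 6]
  [5, 0, 3]
  [5, -5, 6]

Apply the min-plus product entry-by-entry:
  C[0][0] = min over k of (A[0][0] + B[0][0] = -2 + 7 = 5, A[0][1] + B[1][0] = 0 + 6 = 6, A[0][2] + B[2][0] = 5 + 8 = 13) = 5 (attained at k = 0)
  C[0][1] = min over k of (A[0][0] + B[0][1] = -2 + -3 = -5, A[0][1] + B[1][1] = 0 + 5 = 5, A[0][2] + B[2][1] = 5 + 8 = 13) = -5 (attained at k = 0)
  C[0][2] = min over k of (A[0][0] + B[0][2] = -2 + 8 = 6, A[0][1] + B[1][2] = 0 + 8 = 8, A[0][2] + B[2][2] = 5 + 4 = 9) = 6 (attained at k = 0)
  C[1][0] = min over k of (A[1][0] + B[0][0] = 3 + 7 = 10, A[1][1] + B[1][0] = -1 + 6 = 5, A[1][2] + B[2][0] = -1 + 8 = 7) = 5 (attained at k = 1)
  C[1][1] = min over k of (A[1][0] + B[0][1] = 3 + -3 = 0, A[1][1] + B[1][1] = -1 + 5 = 4, A[1][2] + B[2][1] = -1 + 8 = 7) = 0 (attained at k = 0)
  C[1][2] = min over k of (A[1][0] + B[0][2] = 3 + 8 = 11, A[1][1] + B[1][2] = -1 + 8 = 7, A[1][2] + B[2][2] = -1 + 4 = 3) = 3 (attained at k = 2)
  C[2][0] = min over k of (A[2][0] + B[0][0] = -2 + 7 = 5, A[2][1] + B[1][0] = 2 + 6 = 8, A[2][2] + B[2][0] = 8 + 8 = 16) = 5 (attained at k = 0)
  C[2][1] = min over k of (A[2][0] + B[0][1] = -2 + -3 = -5, A[2][1] + B[1][1] = 2 + 5 = 7, A[2][2] + B[2][1] = 8 + 8 = 16) = -5 (attained at k = 0)
  C[2][2] = min over k of (A[2][0] + B[0][2] = -2 + 8 = 6, A[2][1] + B[1][2] = 2 + 8 = 10, A[2][2] + B[2][2] = 8 + 4 = 12) = 6 (attained at k = 0)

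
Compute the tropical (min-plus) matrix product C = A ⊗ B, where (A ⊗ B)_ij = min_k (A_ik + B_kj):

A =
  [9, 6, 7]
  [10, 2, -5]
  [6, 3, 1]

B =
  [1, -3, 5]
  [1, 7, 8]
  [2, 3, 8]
A ⊗ B =
  [7, 6, 14]
  [-3, -2, 3]
  [3, 3, 9]

Apply the min-plus product entry-by-entry:
  C[0][0] = min over k of (A[0][0] + B[0][0] = 9 + 1 = 10, A[0][1] + B[1][0] = 6 + 1 = 7, A[0][2] + B[2][0] = 7 + 2 = 9) = 7 (attained at k = 1)
  C[0][1] = min over k of (A[0][0] + B[0][1] = 9 + -3 = 6, A[0][1] + B[1][1] = 6 + 7 = 13, A[0][2] + B[2][1] = 7 + 3 = 10) = 6 (attained at k = 0)
  C[0][2] = min over k of (A[0][0] + B[0][2] = 9 + 5 = 14, A[0][1] + B[1][2] = 6 + 8 = 14, A[0][2] + B[2][2] = 7 + 8 = 15) = 14 (attained at k = 0)
  C[1][0] = min over k of (A[1][0] + B[0][0] = 10 + 1 = 11, A[1][1] + B[1][0] = 2 + 1 = 3, A[1][2] + B[2][0] = -5 + 2 = -3) = -3 (attained at k = 2)
  C[1][1] = min over k of (A[1][0] + B[0][1] = 10 + -3 = 7, A[1][1] + B[1][1] = 2 + 7 = 9, A[1][2] + B[2][1] = -5 + 3 = -2) = -2 (attained at k = 2)
  C[1][2] = min over k of (A[1][0] + B[0][2] = 10 + 5 = 15, A[1][1] + B[1][2] = 2 + 8 = 10, A[1][2] + B[2][2] = -5 + 8 = 3) = 3 (attained at k = 2)
  C[2][0] = min over k of (A[2][0] + B[0][0] = 6 + 1 = 7, A[2][1] + B[1][0] = 3 + 1 = 4, A[2][2] + B[2][0] = 1 + 2 = 3) = 3 (attained at k = 2)
  C[2][1] = min over k of (A[2][0] + B[0][1] = 6 + -3 = 3, A[2][1] + B[1][1] = 3 + 7 = 10, A[2][2] + B[2][1] = 1 + 3 = 4) = 3 (attained at k = 0)
  C[2][2] = min over k of (A[2][0] + B[0][2] = 6 + 5 = 11, A[2][1] + B[1][2] = 3 + 8 = 11, A[2][2] + B[2][2] = 1 + 8 = 9) = 9 (attained at k = 2)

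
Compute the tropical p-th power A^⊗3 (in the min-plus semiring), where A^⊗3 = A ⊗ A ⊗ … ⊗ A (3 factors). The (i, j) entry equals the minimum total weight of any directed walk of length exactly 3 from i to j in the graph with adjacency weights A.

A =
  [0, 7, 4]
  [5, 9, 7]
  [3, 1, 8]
A^⊗3 =
  [0, 5, 4]
  [5, 10, 9]
  [3, 8, 7]

Each entry (A^⊗3)_ij equals the minimum over all length-3 walks i = v_0 → v_1 → … → v_3 = j of Σ_t A[v_t][v_{t+1}]. For example, for (i, j) = (0, 2) we minimise over 9 possible intermediate vertex sequences; the minimum is 4, attained along the walk 0 → 0 → 0 → 2.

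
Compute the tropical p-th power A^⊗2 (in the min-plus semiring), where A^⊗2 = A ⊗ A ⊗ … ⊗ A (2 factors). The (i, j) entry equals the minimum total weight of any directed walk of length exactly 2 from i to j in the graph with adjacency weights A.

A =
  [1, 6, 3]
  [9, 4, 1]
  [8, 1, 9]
A^⊗2 =
  [2, 4, 4]
  [9, 2, 5]
  [9, 5, 2]

Each entry (A^⊗2)_ij equals the minimum over all length-2 walks i = v_0 → v_1 → … → v_2 = j of Σ_t A[v_t][v_{t+1}]. For example, for (i, j) = (0, 2) we minimise over 3 possible intermediate vertex sequences; the minimum is 4, attained along the walk 0 → 0 → 2.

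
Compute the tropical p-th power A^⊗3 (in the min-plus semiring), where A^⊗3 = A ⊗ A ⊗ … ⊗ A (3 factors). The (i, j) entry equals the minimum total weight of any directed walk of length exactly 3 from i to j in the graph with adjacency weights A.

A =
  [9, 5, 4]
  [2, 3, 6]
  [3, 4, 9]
A^⊗3 =
  [10, 11, 11]
  [8, 9, 9]
  [9, 10, 10]

Each entry (A^⊗3)_ij equals the minimum over all length-3 walks i = v_0 → v_1 → … → v_3 = j of Σ_t A[v_t][v_{t+1}]. For example, for (i, j) = (0, 2) we minimise over 9 possible intermediate vertex sequences; the minimum is 11, attained along the walk 0 → 1 → 0 → 2.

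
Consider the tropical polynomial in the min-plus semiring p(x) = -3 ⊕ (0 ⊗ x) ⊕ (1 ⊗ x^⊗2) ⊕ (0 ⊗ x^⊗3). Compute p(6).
p(6) = -3

A tropical monomial a ⊗ x^⊗i evaluates to a + i · x. Evaluating each term at x = 6:
  Term 0 contributes -3 + 0 · 6 = -3
  Term 1 contributes 0 + 1 · 6 = 6
  Term 2 contributes 1 + 2 · 6 = 13
  Term 3 contributes 0 + 3 · 6 = 18
p(6) = ⊕ of these = min[-3, 6, 13, 18] = -3.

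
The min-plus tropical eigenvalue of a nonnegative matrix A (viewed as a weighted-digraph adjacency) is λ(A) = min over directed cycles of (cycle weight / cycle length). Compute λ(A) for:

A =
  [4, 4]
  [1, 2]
λ(A) = 2

Enumerate directed cycles and compute their means (weight / length). Sample:
  cycle 0 → 0: weight = 4, length = 1, mean = 4/1 ≈ 4.000
  cycle 1 → 1: weight = 2, length = 1, mean = 2/1 ≈ 2.000
  cycle 0 → 1 → 0: weight = 5, length = 2, mean = 5/2 ≈ 2.500
  cycle 1 → 0 → 1: weight = 5, length = 2, mean = 5/2 ≈ 2.500
Minimum mean = 2.000, attained e.g. along the cycle 1 → 1 with weight 2 and length 1. So λ(A) = 2/1 = 2.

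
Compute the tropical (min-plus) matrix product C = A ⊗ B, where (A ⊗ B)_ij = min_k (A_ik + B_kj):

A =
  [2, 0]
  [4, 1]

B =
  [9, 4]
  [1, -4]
A ⊗ B =
  [1, -4]
  [2, -3]

Apply the min-plus product entry-by-entry:
  C[0][0] = min over k of (A[0][0] + B[0][0] = 2 + 9 = 11, A[0][1] + B[1][0] = 0 + 1 = 1) = 1 (attained at k = 1)
  C[0][1] = min over k of (A[0][0] + B[0][1] = 2 + 4 = 6, A[0][1] + B[1][1] = 0 + -4 = -4) = -4 (attained at k = 1)
  C[1][0] = min over k of (A[1][0] + B[0][0] = 4 + 9 = 13, A[1][1] + B[1][0] = 1 + 1 = 2) = 2 (attained at k = 1)
  C[1][1] = min over k of (A[1][0] + B[0][1] = 4 + 4 = 8, A[1][1] + B[1][1] = 1 + -4 = -3) = -3 (attained at k = 1)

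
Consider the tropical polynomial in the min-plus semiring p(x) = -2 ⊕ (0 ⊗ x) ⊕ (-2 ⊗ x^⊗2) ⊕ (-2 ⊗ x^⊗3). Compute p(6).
p(6) = -2

A tropical monomial a ⊗ x^⊗i evaluates to a + i · x. Evaluating each term at x = 6:
  Term 0 contributes -2 + 0 · 6 = -2
  Term 1 contributes 0 + 1 · 6 = 6
  Term 2 contributes -2 + 2 · 6 = 10
  Term 3 contributes -2 + 3 · 6 = 16
p(6) = ⊕ of these = min[-2, 6, 10, 16] = -2.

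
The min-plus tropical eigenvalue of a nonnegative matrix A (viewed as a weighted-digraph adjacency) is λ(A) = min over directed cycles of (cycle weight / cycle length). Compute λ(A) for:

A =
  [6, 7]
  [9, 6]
λ(A) = 6

Enumerate directed cycles and compute their means (weight / length). Sample:
  cycle 0 → 0: weight = 6, length = 1, mean = 6/1 ≈ 6.000
  cycle 1 → 1: weight = 6, length = 1, mean = 6/1 ≈ 6.000
  cycle 0 → 1 → 0: weight = 16, length = 2, mean = 16/2 ≈ 8.000
  cycle 1 → 0 → 1: weight = 16, length = 2, mean = 16/2 ≈ 8.000
Minimum mean = 6.000, attained e.g. along the cycle 0 → 0 with weight 6 and length 1. So λ(A) = 6/1 = 6.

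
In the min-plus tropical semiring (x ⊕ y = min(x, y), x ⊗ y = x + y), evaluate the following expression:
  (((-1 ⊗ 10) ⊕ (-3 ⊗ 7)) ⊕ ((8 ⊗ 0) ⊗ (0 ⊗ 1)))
(((-1 ⊗ 10) ⊕ (-3 ⊗ 7)) ⊕ ((8 ⊗ 0) ⊗ (0 ⊗ 1))) = 4

Expand innermost to outermost. Recall ⊕ takes the minimum of its arguments and ⊗ takes their sum. Working out the expression (((-1 ⊗ 10) ⊕ (-3 ⊗ 7)) ⊕ ((8 ⊗ 0) ⊗ (0 ⊗ 1))) gives 4.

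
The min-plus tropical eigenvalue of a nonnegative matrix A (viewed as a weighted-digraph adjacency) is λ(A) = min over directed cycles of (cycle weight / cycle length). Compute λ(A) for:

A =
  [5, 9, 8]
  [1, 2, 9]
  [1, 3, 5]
λ(A) = 2

Enumerate directed cycles and compute their means (weight / length). Sample:
  cycle 0 → 0: weight = 5, length = 1, mean = 5/1 ≈ 5.000
  cycle 1 → 1: weight = 2, length = 1, mean = 2/1 ≈ 2.000
  cycle 2 → 2: weight = 5, length = 1, mean = 5/1 ≈ 5.000
  cycle 0 → 1 → 0: weight = 10, length = 2, mean = 10/2 ≈ 5.000
  cycle 0 → 2 → 0: weight = 9, length = 2, mean = 9/2 ≈ 4.500
  cycle 1 → 0 → 1: weight = 10, length = 2, mean = 10/2 ≈ 5.000
Minimum mean = 2.000, attained e.g. along the cycle 1 → 1 with weight 2 and length 1. So λ(A) = 2/1 = 2.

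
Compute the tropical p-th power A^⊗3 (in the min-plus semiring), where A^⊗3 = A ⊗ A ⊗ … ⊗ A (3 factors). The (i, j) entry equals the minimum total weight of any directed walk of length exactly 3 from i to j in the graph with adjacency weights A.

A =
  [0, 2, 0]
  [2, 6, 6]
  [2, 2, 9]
A^⊗3 =
  [0, 2, 0]
  [2, 4, 2]
  [2, 4, 2]

Each entry (A^⊗3)_ij equals the minimum over all length-3 walks i = v_0 → v_1 → … → v_3 = j of Σ_t A[v_t][v_{t+1}]. For example, for (i, j) = (0, 2) we minimise over 9 possible intermediate vertex sequences; the minimum is 0, attained along the walk 0 → 0 → 0 → 2.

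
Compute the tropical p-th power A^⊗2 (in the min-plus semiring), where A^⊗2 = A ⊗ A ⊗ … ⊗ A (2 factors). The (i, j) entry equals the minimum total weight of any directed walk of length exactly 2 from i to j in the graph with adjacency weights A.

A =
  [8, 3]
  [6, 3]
A^⊗2 =
  [9, 6]
  [9, 6]

Each entry (A^⊗2)_ij equals the minimum over all length-2 walks i = v_0 → v_1 → … → v_2 = j of Σ_t A[v_t][v_{t+1}]. For example, for (i, j) = (0, 1) we minimise over 2 possible intermediate vertex sequences; the minimum is 6, attained along the walk 0 → 1 → 1.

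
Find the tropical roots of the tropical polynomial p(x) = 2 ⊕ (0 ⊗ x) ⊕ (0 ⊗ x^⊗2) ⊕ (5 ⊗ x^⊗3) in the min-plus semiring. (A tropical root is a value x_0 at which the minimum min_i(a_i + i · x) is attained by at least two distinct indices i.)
Roots: {-5, 0, 2}

Each tropical root is a break point of the lower envelope of the lines y = a_i + i · x (there are 4 lines, with slopes 0, 1, ..., 3). Only the lines that attain the minimum somewhere contribute to roots; other lines are dominated. Here the surviving (envelope) indices are i = 3, i = 2, i = 1, i = 0.
Intersections between consecutive envelope lines give the roots: for adjacent envelope indices i < j the intersection is x = (a_i − a_j) / (j − i). Reading off the sorted break points: {-5, 0, 2}.
Verification: at each break x_0, at least two indices attain the minimum of min_i(a_i + i · x_0).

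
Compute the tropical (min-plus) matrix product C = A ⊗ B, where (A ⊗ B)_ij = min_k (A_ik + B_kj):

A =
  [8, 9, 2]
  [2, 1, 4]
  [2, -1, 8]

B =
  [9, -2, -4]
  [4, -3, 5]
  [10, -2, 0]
A ⊗ B =
  [12, 0, 2]
  [5, -2, -2]
  [3, -4, -2]

Apply the min-plus product entry-by-entry:
  C[0][0] = min over k of (A[0][0] + B[0][0] = 8 + 9 = 17, A[0][1] + B[1][0] = 9 + 4 = 13, A[0][2] + B[2][0] = 2 + 10 = 12) = 12 (attained at k = 2)
  C[0][1] = min over k of (A[0][0] + B[0][1] = 8 + -2 = 6, A[0][1] + B[1][1] = 9 + -3 = 6, A[0][2] + B[2][1] = 2 + -2 = 0) = 0 (attained at k = 2)
  C[0][2] = min over k of (A[0][0] + B[0][2] = 8 + -4 = 4, A[0][1] + B[1][2] = 9 + 5 = 14, A[0][2] + B[2][2] = 2 + 0 = 2) = 2 (attained at k = 2)
  C[1][0] = min over k of (A[1][0] + B[0][0] = 2 + 9 = 11, A[1][1] + B[1][0] = 1 + 4 = 5, A[1][2] + B[2][0] = 4 + 10 = 14) = 5 (attained at k = 1)
  C[1][1] = min over k of (A[1][0] + B[0][1] = 2 + -2 = 0, A[1][1] + B[1][1] = 1 + -3 = -2, A[1][2] + B[2][1] = 4 + -2 = 2) = -2 (attained at k = 1)
  C[1][2] = min over k of (A[1][0] + B[0][2] = 2 + -4 = -2, A[1][1] + B[1][2] = 1 + 5 = 6, A[1][2] + B[2][2] = 4 + 0 = 4) = -2 (attained at k = 0)
  C[2][0] = min over k of (A[2][0] + B[0][0] = 2 + 9 = 11, A[2][1] + B[1][0] = -1 + 4 = 3, A[2][2] + B[2][0] = 8 + 10 = 18) = 3 (attained at k = 1)
  C[2][1] = min over k of (A[2][0] + B[0][1] = 2 + -2 = 0, A[2][1] + B[1][1] = -1 + -3 = -4, A[2][2] + B[2][1] = 8 + -2 = 6) = -4 (attained at k = 1)
  C[2][2] = min over k of (A[2][0] + B[0][2] = 2 + -4 = -2, A[2][1] + B[1][2] = -1 + 5 = 4, A[2][2] + B[2][2] = 8 + 0 = 8) = -2 (attained at k = 0)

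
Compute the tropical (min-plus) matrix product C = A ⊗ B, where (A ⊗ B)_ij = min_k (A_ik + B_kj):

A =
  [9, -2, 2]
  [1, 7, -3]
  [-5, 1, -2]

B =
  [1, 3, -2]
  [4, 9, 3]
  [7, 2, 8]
A ⊗ B =
  [2, 4, 1]
  [2, -1, -1]
  [-4, -2, -7]

Apply the min-plus product entry-by-entry:
  C[0][0] = min over k of (A[0][0] + B[0][0] = 9 + 1 = 10, A[0][1] + B[1][0] = -2 + 4 = 2, A[0][2] + B[2][0] = 2 + 7 = 9) = 2 (attained at k = 1)
  C[0][1] = min over k of (A[0][0] + B[0][1] = 9 + 3 = 12, A[0][1] + B[1][1] = -2 + 9 = 7, A[0][2] + B[2][1] = 2 + 2 = 4) = 4 (attained at k = 2)
  C[0][2] = min over k of (A[0][0] + B[0][2] = 9 + -2 = 7, A[0][1] + B[1][2] = -2 + 3 = 1, A[0][2] + B[2][2] = 2 + 8 = 10) = 1 (attained at k = 1)
  C[1][0] = min over k of (A[1][0] + B[0][0] = 1 + 1 = 2, A[1][1] + B[1][0] = 7 + 4 = 11, A[1][2] + B[2][0] = -3 + 7 = 4) = 2 (attained at k = 0)
  C[1][1] = min over k of (A[1][0] + B[0][1] = 1 + 3 = 4, A[1][1] + B[1][1] = 7 + 9 = 16, A[1][2] + B[2][1] = -3 + 2 = -1) = -1 (attained at k = 2)
  C[1][2] = min over k of (A[1][0] + B[0][2] = 1 + -2 = -1, A[1][1] + B[1][2] = 7 + 3 = 10, A[1][2] + B[2][2] = -3 + 8 = 5) = -1 (attained at k = 0)
  C[2][0] = min over k of (A[2][0] + B[0][0] = -5 + 1 = -4, A[2][1] + B[1][0] = 1 + 4 = 5, A[2][2] + B[2][0] = -2 + 7 = 5) = -4 (attained at k = 0)
  C[2][1] = min over k of (A[2][0] + B[0][1] = -5 + 3 = -2, A[2][1] + B[1][1] = 1 + 9 = 10, A[2][2] + B[2][1] = -2 + 2 = 0) = -2 (attained at k = 0)
  C[2][2] = min over k of (A[2][0] + B[0][2] = -5 + -2 = -7, A[2][1] + B[1][2] = 1 + 3 = 4, A[2][2] + B[2][2] = -2 + 8 = 6) = -7 (attained at k = 0)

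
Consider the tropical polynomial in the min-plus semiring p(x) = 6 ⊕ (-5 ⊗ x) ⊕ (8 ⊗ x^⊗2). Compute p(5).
p(5) = 0

A tropical monomial a ⊗ x^⊗i evaluates to a + i · x. Evaluating each term at x = 5:
  Term 0 contributes 6 + 0 · 5 = 6
  Term 1 contributes -5 + 1 · 5 = 0
  Term 2 contributes 8 + 2 · 5 = 18
p(5) = ⊕ of these = min[6, 0, 18] = 0.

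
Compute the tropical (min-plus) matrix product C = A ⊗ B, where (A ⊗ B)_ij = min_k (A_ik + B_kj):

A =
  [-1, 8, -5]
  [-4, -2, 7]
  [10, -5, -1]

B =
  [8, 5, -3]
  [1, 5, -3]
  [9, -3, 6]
A ⊗ B =
  [4, -8, -4]
  [-1, 1, -7]
  [-4, -4, -8]

Apply the min-plus product entry-by-entry:
  C[0][0] = min over k of (A[0][0] + B[0][0] = -1 + 8 = 7, A[0][1] + B[1][0] = 8 + 1 = 9, A[0][2] + B[2][0] = -5 + 9 = 4) = 4 (attained at k = 2)
  C[0][1] = min over k of (A[0][0] + B[0][1] = -1 + 5 = 4, A[0][1] + B[1][1] = 8 + 5 = 13, A[0][2] + B[2][1] = -5 + -3 = -8) = -8 (attained at k = 2)
  C[0][2] = min over k of (A[0][0] + B[0][2] = -1 + -3 = -4, A[0][1] + B[1][2] = 8 + -3 = 5, A[0][2] + B[2][2] = -5 + 6 = 1) = -4 (attained at k = 0)
  C[1][0] = min over k of (A[1][0] + B[0][0] = -4 + 8 = 4, A[1][1] + B[1][0] = -2 + 1 = -1, A[1][2] + B[2][0] = 7 + 9 = 16) = -1 (attained at k = 1)
  C[1][1] = min over k of (A[1][0] + B[0][1] = -4 + 5 = 1, A[1][1] + B[1][1] = -2 + 5 = 3, A[1][2] + B[2][1] = 7 + -3 = 4) = 1 (attained at k = 0)
  C[1][2] = min over k of (A[1][0] + B[0][2] = -4 + -3 = -7, A[1][1] + B[1][2] = -2 + -3 = -5, A[1][2] + B[2][2] = 7 + 6 = 13) = -7 (attained at k = 0)
  C[2][0] = min over k of (A[2][0] + B[0][0] = 10 + 8 = 18, A[2][1] + B[1][0] = -5 + 1 = -4, A[2][2] + B[2][0] = -1 + 9 = 8) = -4 (attained at k = 1)
  C[2][1] = min over k of (A[2][0] + B[0][1] = 10 + 5 = 15, A[2][1] + B[1][1] = -5 + 5 = 0, A[2][2] + B[2][1] = -1 + -3 = -4) = -4 (attained at k = 2)
  C[2][2] = min over k of (A[2][0] + B[0][2] = 10 + -3 = 7, A[2][1] + B[1][2] = -5 + -3 = -8, A[2][2] + B[2][2] = -1 + 6 = 5) = -8 (attained at k = 1)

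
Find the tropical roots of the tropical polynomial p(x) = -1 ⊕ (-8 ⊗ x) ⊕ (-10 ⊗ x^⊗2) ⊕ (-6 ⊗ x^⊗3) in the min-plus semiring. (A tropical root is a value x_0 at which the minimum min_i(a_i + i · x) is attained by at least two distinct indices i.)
Roots: {-4, 2, 7}

Each tropical root is a break point of the lower envelope of the lines y = a_i + i · x (there are 4 lines, with slopes 0, 1, ..., 3). Only the lines that attain the minimum somewhere contribute to roots; other lines are dominated. Here the surviving (envelope) indices are i = 3, i = 2, i = 1, i = 0.
Intersections between consecutive envelope lines give the roots: for adjacent envelope indices i < j the intersection is x = (a_i − a_j) / (j − i). Reading off the sorted break points: {-4, 2, 7}.
Verification: at each break x_0, at least two indices attain the minimum of min_i(a_i + i · x_0).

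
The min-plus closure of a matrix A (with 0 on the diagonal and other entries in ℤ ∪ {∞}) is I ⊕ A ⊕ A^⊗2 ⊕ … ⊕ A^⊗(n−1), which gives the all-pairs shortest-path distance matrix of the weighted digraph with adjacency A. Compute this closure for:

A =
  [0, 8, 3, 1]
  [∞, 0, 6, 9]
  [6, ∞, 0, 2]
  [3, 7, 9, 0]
Closure =
  [0, 8, 3, 1]
  [11, 0, 6, 8]
  [5, 9, 0, 2]
  [3, 7, 6, 0]

This is the Floyd-Warshall all-pairs shortest-path computation. For each intermediate vertex k = 0, 1, …, 3, update dist[i][j] ← min(dist[i][j], dist[i][k] + dist[k][j]). The final matrix gives, for each (i, j), the minimum total weight of any directed path from i to j (possibly empty when i = j).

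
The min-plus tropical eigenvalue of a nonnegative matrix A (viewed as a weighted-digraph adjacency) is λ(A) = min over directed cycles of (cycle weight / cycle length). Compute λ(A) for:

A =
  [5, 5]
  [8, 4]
λ(A) = 4

Enumerate directed cycles and compute their means (weight / length). Sample:
  cycle 0 → 0: weight = 5, length = 1, mean = 5/1 ≈ 5.000
  cycle 1 → 1: weight = 4, length = 1, mean = 4/1 ≈ 4.000
  cycle 0 → 1 → 0: weight = 13, length = 2, mean = 13/2 ≈ 6.500
  cycle 1 → 0 → 1: weight = 13, length = 2, mean = 13/2 ≈ 6.500
Minimum mean = 4.000, attained e.g. along the cycle 1 → 1 with weight 4 and length 1. So λ(A) = 4/1 = 4.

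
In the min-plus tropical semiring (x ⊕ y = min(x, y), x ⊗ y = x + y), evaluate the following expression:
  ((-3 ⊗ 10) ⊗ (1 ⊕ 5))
((-3 ⊗ 10) ⊗ (1 ⊕ 5)) = 8

Expand innermost to outermost. Recall ⊕ takes the minimum of its arguments and ⊗ takes their sum. Working out the expression ((-3 ⊗ 10) ⊗ (1 ⊕ 5)) gives 8.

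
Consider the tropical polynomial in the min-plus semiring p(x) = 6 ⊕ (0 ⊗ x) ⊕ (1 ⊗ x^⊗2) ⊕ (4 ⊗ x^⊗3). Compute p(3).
p(3) = 3

A tropical monomial a ⊗ x^⊗i evaluates to a + i · x. Evaluating each term at x = 3:
  Term 0 contributes 6 + 0 · 3 = 6
  Term 1 contributes 0 + 1 · 3 = 3
  Term 2 contributes 1 + 2 · 3 = 7
  Term 3 contributes 4 + 3 · 3 = 13
p(3) = ⊕ of these = min[6, 3, 7, 13] = 3.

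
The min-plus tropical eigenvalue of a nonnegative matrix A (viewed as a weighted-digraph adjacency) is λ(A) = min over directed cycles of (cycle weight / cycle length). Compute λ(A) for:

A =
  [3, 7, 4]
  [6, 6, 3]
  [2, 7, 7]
λ(A) = 3

Enumerate directed cycles and compute their means (weight / length). Sample:
  cycle 0 → 0: weight = 3, length = 1, mean = 3/1 ≈ 3.000
  cycle 1 → 1: weight = 6, length = 1, mean = 6/1 ≈ 6.000
  cycle 2 → 2: weight = 7, length = 1, mean = 7/1 ≈ 7.000
  cycle 0 → 1 → 0: weight = 13, length = 2, mean = 13/2 ≈ 6.500
  cycle 0 → 2 → 0: weight = 6, length = 2, mean = 6/2 ≈ 3.000
  cycle 1 → 0 → 1: weight = 13, length = 2, mean = 13/2 ≈ 6.500
Minimum mean = 3.000, attained e.g. along the cycle 0 → 0 with weight 3 and length 1. So λ(A) = 3/1 = 3.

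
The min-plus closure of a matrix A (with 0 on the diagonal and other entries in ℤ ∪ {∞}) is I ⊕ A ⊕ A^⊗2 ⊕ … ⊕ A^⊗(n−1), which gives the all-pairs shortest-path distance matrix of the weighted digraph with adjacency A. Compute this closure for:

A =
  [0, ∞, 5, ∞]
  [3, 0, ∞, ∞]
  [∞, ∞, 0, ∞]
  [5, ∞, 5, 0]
Closure =
  [0, ∞, 5, ∞]
  [3, 0, 8, ∞]
  [∞, ∞, 0, ∞]
  [5, ∞, 5, 0]

This is the Floyd-Warshall all-pairs shortest-path computation. For each intermediate vertex k = 0, 1, …, 3, update dist[i][j] ← min(dist[i][j], dist[i][k] + dist[k][j]). The final matrix gives, for each (i, j), the minimum total weight of any directed path from i to j (possibly empty when i = j).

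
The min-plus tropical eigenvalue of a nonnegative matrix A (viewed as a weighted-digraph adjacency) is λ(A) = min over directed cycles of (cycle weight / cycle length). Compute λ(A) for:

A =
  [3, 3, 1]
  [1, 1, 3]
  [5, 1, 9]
λ(A) = 1

Enumerate directed cycles and compute their means (weight / length). Sample:
  cycle 0 → 0: weight = 3, length = 1, mean = 3/1 ≈ 3.000
  cycle 1 → 1: weight = 1, length = 1, mean = 1/1 ≈ 1.000
  cycle 2 → 2: weight = 9, length = 1, mean = 9/1 ≈ 9.000
  cycle 0 → 1 → 0: weight = 4, length = 2, mean = 4/2 ≈ 2.000
  cycle 0 → 2 → 0: weight = 6, length = 2, mean = 6/2 ≈ 3.000
  cycle 1 → 0 → 1: weight = 4, length = 2, mean = 4/2 ≈ 2.000
Minimum mean = 1.000, attained e.g. along the cycle 1 → 1 with weight 1 and length 1. So λ(A) = 1/1 = 1.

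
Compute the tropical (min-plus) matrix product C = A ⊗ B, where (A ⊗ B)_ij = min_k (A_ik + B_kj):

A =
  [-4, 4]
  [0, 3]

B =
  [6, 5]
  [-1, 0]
A ⊗ B =
  [2, 1]
  [2, 3]

Apply the min-plus product entry-by-entry:
  C[0][0] = min over k of (A[0][0] + B[0][0] = -4 + 6 = 2, A[0][1] + B[1][0] = 4 + -1 = 3) = 2 (attained at k = 0)
  C[0][1] = min over k of (A[0][0] + B[0][1] = -4 + 5 = 1, A[0][1] + B[1][1] = 4 + 0 = 4) = 1 (attained at k = 0)
  C[1][0] = min over k of (A[1][0] + B[0][0] = 0 + 6 = 6, A[1][1] + B[1][0] = 3 + -1 = 2) = 2 (attained at k = 1)
  C[1][1] = min over k of (A[1][0] + B[0][1] = 0 + 5 = 5, A[1][1] + B[1][1] = 3 + 0 = 3) = 3 (attained at k = 1)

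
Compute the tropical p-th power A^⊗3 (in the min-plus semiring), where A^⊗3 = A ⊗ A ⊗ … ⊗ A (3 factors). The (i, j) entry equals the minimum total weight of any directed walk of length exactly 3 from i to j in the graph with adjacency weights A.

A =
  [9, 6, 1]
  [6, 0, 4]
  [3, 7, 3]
A^⊗3 =
  [7, 6, 5]
  [6, 0, 4]
  [7, 7, 7]

Each entry (A^⊗3)_ij equals the minimum over all length-3 walks i = v_0 → v_1 → … → v_3 = j of Σ_t A[v_t][v_{t+1}]. For example, for (i, j) = (0, 2) we minimise over 9 possible intermediate vertex sequences; the minimum is 5, attained along the walk 0 → 2 → 0 → 2.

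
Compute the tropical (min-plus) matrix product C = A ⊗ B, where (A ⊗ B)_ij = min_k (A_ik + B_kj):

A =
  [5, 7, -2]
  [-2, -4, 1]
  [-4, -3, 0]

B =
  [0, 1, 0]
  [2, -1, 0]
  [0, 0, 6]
A ⊗ B =
  [-2, -2, 4]
  [-2, -5, -4]
  [-4, -4, -4]

Apply the min-plus product entry-by-entry:
  C[0][0] = min over k of (A[0][0] + B[0][0] = 5 + 0 = 5, A[0][1] + B[1][0] = 7 + 2 = 9, A[0][2] + B[2][0] = -2 + 0 = -2) = -2 (attained at k = 2)
  C[0][1] = min over k of (A[0][0] + B[0][1] = 5 + 1 = 6, A[0][1] + B[1][1] = 7 + -1 = 6, A[0][2] + B[2][1] = -2 + 0 = -2) = -2 (attained at k = 2)
  C[0][2] = min over k of (A[0][0] + B[0][2] = 5 + 0 = 5, A[0][1] + B[1][2] = 7 + 0 = 7, A[0][2] + B[2][2] = -2 + 6 = 4) = 4 (attained at k = 2)
  C[1][0] = min over k of (A[1][0] + B[0][0] = -2 + 0 = -2, A[1][1] + B[1][0] = -4 + 2 = -2, A[1][2] + B[2][0] = 1 + 0 = 1) = -2 (attained at k = 0)
  C[1][1] = min over k of (A[1][0] + B[0][1] = -2 + 1 = -1, A[1][1] + B[1][1] = -4 + -1 = -5, A[1][2] + B[2][1] = 1 + 0 = 1) = -5 (attained at k = 1)
  C[1][2] = min over k of (A[1][0] + B[0][2] = -2 + 0 = -2, A[1][1] + B[1][2] = -4 + 0 = -4, A[1][2] + B[2][2] = 1 + 6 = 7) = -4 (attained at k = 1)
  C[2][0] = min over k of (A[2][0] + B[0][0] = -4 + 0 = -4, A[2][1] + B[1][0] = -3 + 2 = -1, A[2][2] + B[2][0] = 0 + 0 = 0) = -4 (attained at k = 0)
  C[2][1] = min over k of (A[2][0] + B[0][1] = -4 + 1 = -3, A[2][1] + B[1][1] = -3 + -1 = -4, A[2][2] + B[2][1] = 0 + 0 = 0) = -4 (attained at k = 1)
  C[2][2] = min over k of (A[2][0] + B[0][2] = -4 + 0 = -4, A[2][1] + B[1][2] = -3 + 0 = -3, A[2][2] + B[2][2] = 0 + 6 = 6) = -4 (attained at k = 0)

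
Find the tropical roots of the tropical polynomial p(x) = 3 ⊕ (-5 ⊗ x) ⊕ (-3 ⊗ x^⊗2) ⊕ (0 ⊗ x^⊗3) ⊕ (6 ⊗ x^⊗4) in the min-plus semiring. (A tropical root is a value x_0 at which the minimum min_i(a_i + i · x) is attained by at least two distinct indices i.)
Roots: {-6, -3, -2, 8}

Each tropical root is a break point of the lower envelope of the lines y = a_i + i · x (there are 5 lines, with slopes 0, 1, ..., 4). Only the lines that attain the minimum somewhere contribute to roots; other lines are dominated. Here the surviving (envelope) indices are i = 4, i = 3, i = 2, i = 1, i = 0.
Intersections between consecutive envelope lines give the roots: for adjacent envelope indices i < j the intersection is x = (a_i − a_j) / (j − i). Reading off the sorted break points: {-6, -3, -2, 8}.
Verification: at each break x_0, at least two indices attain the minimum of min_i(a_i + i · x_0).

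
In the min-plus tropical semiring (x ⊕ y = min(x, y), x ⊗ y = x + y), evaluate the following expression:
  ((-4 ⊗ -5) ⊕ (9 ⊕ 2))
((-4 ⊗ -5) ⊕ (9 ⊕ 2)) = -9

Expand innermost to outermost. Recall ⊕ takes the minimum of its arguments and ⊗ takes their sum. Working out the expression ((-4 ⊗ -5) ⊕ (9 ⊕ 2)) gives -9.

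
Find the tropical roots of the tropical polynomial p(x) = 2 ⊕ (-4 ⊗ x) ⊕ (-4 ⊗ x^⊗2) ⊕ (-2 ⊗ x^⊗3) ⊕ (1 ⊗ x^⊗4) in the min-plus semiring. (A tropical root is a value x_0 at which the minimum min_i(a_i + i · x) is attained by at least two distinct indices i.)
Roots: {-3, -2, 0, 6}

Each tropical root is a break point of the lower envelope of the lines y = a_i + i · x (there are 5 lines, with slopes 0, 1, ..., 4). Only the lines that attain the minimum somewhere contribute to roots; other lines are dominated. Here the surviving (envelope) indices are i = 4, i = 3, i = 2, i = 1, i = 0.
Intersections between consecutive envelope lines give the roots: for adjacent envelope indices i < j the intersection is x = (a_i − a_j) / (j − i). Reading off the sorted break points: {-3, -2, 0, 6}.
Verification: at each break x_0, at least two indices attain the minimum of min_i(a_i + i · x_0).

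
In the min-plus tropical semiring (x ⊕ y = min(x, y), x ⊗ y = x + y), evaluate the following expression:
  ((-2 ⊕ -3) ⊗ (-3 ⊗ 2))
((-2 ⊕ -3) ⊗ (-3 ⊗ 2)) = -4

Expand innermost to outermost. Recall ⊕ takes the minimum of its arguments and ⊗ takes their sum. Working out the expression ((-2 ⊕ -3) ⊗ (-3 ⊗ 2)) gives -4.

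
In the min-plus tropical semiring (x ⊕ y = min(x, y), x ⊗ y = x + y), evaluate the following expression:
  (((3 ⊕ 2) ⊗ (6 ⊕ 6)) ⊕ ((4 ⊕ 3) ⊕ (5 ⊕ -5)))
(((3 ⊕ 2) ⊗ (6 ⊕ 6)) ⊕ ((4 ⊕ 3) ⊕ (5 ⊕ -5))) = -5

Expand innermost to outermost. Recall ⊕ takes the minimum of its arguments and ⊗ takes their sum. Working out the expression (((3 ⊕ 2) ⊗ (6 ⊕ 6)) ⊕ ((4 ⊕ 3) ⊕ (5 ⊕ -5))) gives -5.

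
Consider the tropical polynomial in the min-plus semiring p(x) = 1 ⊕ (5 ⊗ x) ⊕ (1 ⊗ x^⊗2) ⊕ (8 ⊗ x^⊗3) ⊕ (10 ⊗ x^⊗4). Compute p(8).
p(8) = 1

A tropical monomial a ⊗ x^⊗i evaluates to a + i · x. Evaluating each term at x = 8:
  Term 0 contributes 1 + 0 · 8 = 1
  Term 1 contributes 5 + 1 · 8 = 13
  Term 2 contributes 1 + 2 · 8 = 17
  Term 3 contributes 8 + 3 · 8 = 32
  Term 4 contributes 10 + 4 · 8 = 42
p(8) = ⊕ of these = min[1, 13, 17, 32, 42] = 1.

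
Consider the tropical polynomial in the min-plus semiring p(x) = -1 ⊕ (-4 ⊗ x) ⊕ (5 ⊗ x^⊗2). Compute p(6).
p(6) = -1

A tropical monomial a ⊗ x^⊗i evaluates to a + i · x. Evaluating each term at x = 6:
  Term 0 contributes -1 + 0 · 6 = -1
  Term 1 contributes -4 + 1 · 6 = 2
  Term 2 contributes 5 + 2 · 6 = 17
p(6) = ⊕ of these = min[-1, 2, 17] = -1.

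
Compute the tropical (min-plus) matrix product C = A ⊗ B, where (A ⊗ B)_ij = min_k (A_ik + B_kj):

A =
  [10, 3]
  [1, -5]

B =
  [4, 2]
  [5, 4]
A ⊗ B =
  [8, 7]
  [0, -1]

Apply the min-plus product entry-by-entry:
  C[0][0] = min over k of (A[0][0] + B[0][0] = 10 + 4 = 14, A[0][1] + B[1][0] = 3 + 5 = 8) = 8 (attained at k = 1)
  C[0][1] = min over k of (A[0][0] + B[0][1] = 10 + 2 = 12, A[0][1] + B[1][1] = 3 + 4 = 7) = 7 (attained at k = 1)
  C[1][0] = min over k of (A[1][0] + B[0][0] = 1 + 4 = 5, A[1][1] + B[1][0] = -5 + 5 = 0) = 0 (attained at k = 1)
  C[1][1] = min over k of (A[1][0] + B[0][1] = 1 + 2 = 3, A[1][1] + B[1][1] = -5 + 4 = -1) = -1 (attained at k = 1)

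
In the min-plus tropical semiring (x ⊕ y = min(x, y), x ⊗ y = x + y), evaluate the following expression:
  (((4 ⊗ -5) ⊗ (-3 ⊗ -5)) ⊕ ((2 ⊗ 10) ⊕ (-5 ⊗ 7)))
(((4 ⊗ -5) ⊗ (-3 ⊗ -5)) ⊕ ((2 ⊗ 10) ⊕ (-5 ⊗ 7))) = -9

Expand innermost to outermost. Recall ⊕ takes the minimum of its arguments and ⊗ takes their sum. Working out the expression (((4 ⊗ -5) ⊗ (-3 ⊗ -5)) ⊕ ((2 ⊗ 10) ⊕ (-5 ⊗ 7))) gives -9.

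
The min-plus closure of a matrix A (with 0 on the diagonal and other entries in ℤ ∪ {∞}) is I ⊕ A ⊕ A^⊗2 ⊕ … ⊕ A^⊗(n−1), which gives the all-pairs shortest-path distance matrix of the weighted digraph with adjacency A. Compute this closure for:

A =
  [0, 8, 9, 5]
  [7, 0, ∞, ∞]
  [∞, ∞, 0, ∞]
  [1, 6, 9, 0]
Closure =
  [0, 8, 9, 5]
  [7, 0, 16, 12]
  [∞, ∞, 0, ∞]
  [1, 6, 9, 0]

This is the Floyd-Warshall all-pairs shortest-path computation. For each intermediate vertex k = 0, 1, …, 3, update dist[i][j] ← min(dist[i][j], dist[i][k] + dist[k][j]). The final matrix gives, for each (i, j), the minimum total weight of any directed path from i to j (possibly empty when i = j).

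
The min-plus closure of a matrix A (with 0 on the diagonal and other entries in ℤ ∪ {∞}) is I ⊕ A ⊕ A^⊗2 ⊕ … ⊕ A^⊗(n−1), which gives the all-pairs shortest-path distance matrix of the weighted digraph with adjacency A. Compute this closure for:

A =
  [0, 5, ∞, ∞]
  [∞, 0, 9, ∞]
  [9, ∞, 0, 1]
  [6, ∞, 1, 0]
Closure =
  [0, 5, 14, 15]
  [16, 0, 9, 10]
  [7, 12, 0, 1]
  [6, 11, 1, 0]

This is the Floyd-Warshall all-pairs shortest-path computation. For each intermediate vertex k = 0, 1, …, 3, update dist[i][j] ← min(dist[i][j], dist[i][k] + dist[k][j]). The final matrix gives, for each (i, j), the minimum total weight of any directed path from i to j (possibly empty when i = j).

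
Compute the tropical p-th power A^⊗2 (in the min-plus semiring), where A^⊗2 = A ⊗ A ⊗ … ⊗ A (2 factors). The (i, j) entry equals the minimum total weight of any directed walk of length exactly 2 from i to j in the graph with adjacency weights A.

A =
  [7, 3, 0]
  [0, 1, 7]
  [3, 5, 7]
A^⊗2 =
  [3, 4, 7]
  [1, 2, 0]
  [5, 6, 3]

Each entry (A^⊗2)_ij equals the minimum over all length-2 walks i = v_0 → v_1 → … → v_2 = j of Σ_t A[v_t][v_{t+1}]. For example, for (i, j) = (0, 2) we minimise over 3 possible intermediate vertex sequences; the minimum is 7, attained along the walk 0 → 0 → 2.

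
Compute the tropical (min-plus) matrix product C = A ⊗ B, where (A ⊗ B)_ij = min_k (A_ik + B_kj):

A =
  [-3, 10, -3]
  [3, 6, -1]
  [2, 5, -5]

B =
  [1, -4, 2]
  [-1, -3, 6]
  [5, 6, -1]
A ⊗ B =
  [-2, -7, -4]
  [4, -1, -2]
  [0, -2, -6]

Apply the min-plus product entry-by-entry:
  C[0][0] = min over k of (A[0][0] + B[0][0] = -3 + 1 = -2, A[0][1] + B[1][0] = 10 + -1 = 9, A[0][2] + B[2][0] = -3 + 5 = 2) = -2 (attained at k = 0)
  C[0][1] = min over k of (A[0][0] + B[0][1] = -3 + -4 = -7, A[0][1] + B[1][1] = 10 + -3 = 7, A[0][2] + B[2][1] = -3 + 6 = 3) = -7 (attained at k = 0)
  C[0][2] = min over k of (A[0][0] + B[0][2] = -3 + 2 = -1, A[0][1] + B[1][2] = 10 + 6 = 16, A[0][2] + B[2][2] = -3 + -1 = -4) = -4 (attained at k = 2)
  C[1][0] = min over k of (A[1][0] + B[0][0] = 3 + 1 = 4, A[1][1] + B[1][0] = 6 + -1 = 5, A[1][2] + B[2][0] = -1 + 5 = 4) = 4 (attained at k = 0)
  C[1][1] = min over k of (A[1][0] + B[0][1] = 3 + -4 = -1, A[1][1] + B[1][1] = 6 + -3 = 3, A[1][2] + B[2][1] = -1 + 6 = 5) = -1 (attained at k = 0)
  C[1][2] = min over k of (A[1][0] + B[0][2] = 3 + 2 = 5, A[1][1] + B[1][2] = 6 + 6 = 12, A[1][2] + B[2][2] = -1 + -1 = -2) = -2 (attained at k = 2)
  C[2][0] = min over k of (A[2][0] + B[0][0] = 2 + 1 = 3, A[2][1] + B[1][0] = 5 + -1 = 4, A[2][2] + B[2][0] = -5 + 5 = 0) = 0 (attained at k = 2)
  C[2][1] = min over k of (A[2][0] + B[0][1] = 2 + -4 = -2, A[2][1] + B[1][1] = 5 + -3 = 2, A[2][2] + B[2][1] = -5 + 6 = 1) = -2 (attained at k = 0)
  C[2][2] = min over k of (A[2][0] + B[0][2] = 2 + 2 = 4, A[2][1] + B[1][2] = 5 + 6 = 11, A[2][2] + B[2][2] = -5 + -1 = -6) = -6 (attained at k = 2)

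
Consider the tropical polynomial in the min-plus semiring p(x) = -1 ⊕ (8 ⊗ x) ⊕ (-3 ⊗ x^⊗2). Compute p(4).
p(4) = -1

A tropical monomial a ⊗ x^⊗i evaluates to a + i · x. Evaluating each term at x = 4:
  Term 0 contributes -1 + 0 · 4 = -1
  Term 1 contributes 8 + 1 · 4 = 12
  Term 2 contributes -3 + 2 · 4 = 5
p(4) = ⊕ of these = min[-1, 12, 5] = -1.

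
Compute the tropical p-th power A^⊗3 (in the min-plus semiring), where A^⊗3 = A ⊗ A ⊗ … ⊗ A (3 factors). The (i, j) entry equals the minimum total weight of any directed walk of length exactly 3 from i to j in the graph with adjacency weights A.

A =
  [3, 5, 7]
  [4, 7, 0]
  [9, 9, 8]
A^⊗3 =
  [9, 11, 8]
  [10, 12, 9]
  [15, 17, 14]

Each entry (A^⊗3)_ij equals the minimum over all length-3 walks i = v_0 → v_1 → … → v_3 = j of Σ_t A[v_t][v_{t+1}]. For example, for (i, j) = (0, 2) we minimise over 9 possible intermediate vertex sequences; the minimum is 8, attained along the walk 0 → 0 → 1 → 2.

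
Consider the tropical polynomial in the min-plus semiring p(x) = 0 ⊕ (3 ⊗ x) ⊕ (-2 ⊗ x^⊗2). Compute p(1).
p(1) = 0

A tropical monomial a ⊗ x^⊗i evaluates to a + i · x. Evaluating each term at x = 1:
  Term 0 contributes 0 + 0 · 1 = 0
  Term 1 contributes 3 + 1 · 1 = 4
  Term 2 contributes -2 + 2 · 1 = 0
p(1) = ⊕ of these = min[0, 4, 0] = 0.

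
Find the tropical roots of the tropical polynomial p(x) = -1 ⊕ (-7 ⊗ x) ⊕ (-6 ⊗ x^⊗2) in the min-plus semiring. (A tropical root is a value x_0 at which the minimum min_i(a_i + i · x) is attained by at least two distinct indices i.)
Roots: {-1, 6}

Each tropical root is a break point of the lower envelope of the lines y = a_i + i · x (there are 3 lines, with slopes 0, 1, ..., 2). Only the lines that attain the minimum somewhere contribute to roots; other lines are dominated. Here the surviving (envelope) indices are i = 2, i = 1, i = 0.
Intersections between consecutive envelope lines give the roots: for adjacent envelope indices i < j the intersection is x = (a_i − a_j) / (j − i). Reading off the sorted break points: {-1, 6}.
Verification: at each break x_0, at least two indices attain the minimum of min_i(a_i + i · x_0).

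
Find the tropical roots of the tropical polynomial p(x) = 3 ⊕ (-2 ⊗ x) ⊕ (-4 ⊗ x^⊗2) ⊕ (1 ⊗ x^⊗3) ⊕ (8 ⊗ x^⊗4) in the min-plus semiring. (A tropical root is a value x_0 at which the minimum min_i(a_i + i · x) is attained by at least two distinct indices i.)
Roots: {-7, -5, 2, 5}

Each tropical root is a break point of the lower envelope of the lines y = a_i + i · x (there are 5 lines, with slopes 0, 1, ..., 4). Only the lines that attain the minimum somewhere contribute to roots; other lines are dominated. Here the surviving (envelope) indices are i = 4, i = 3, i = 2, i = 1, i = 0.
Intersections between consecutive envelope lines give the roots: for adjacent envelope indices i < j the intersection is x = (a_i − a_j) / (j − i). Reading off the sorted break points: {-7, -5, 2, 5}.
Verification: at each break x_0, at least two indices attain the minimum of min_i(a_i + i · x_0).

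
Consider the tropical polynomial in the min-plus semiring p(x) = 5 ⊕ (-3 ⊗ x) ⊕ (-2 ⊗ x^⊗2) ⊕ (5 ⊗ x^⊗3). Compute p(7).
p(7) = 4

A tropical monomial a ⊗ x^⊗i evaluates to a + i · x. Evaluating each term at x = 7:
  Term 0 contributes 5 + 0 · 7 = 5
  Term 1 contributes -3 + 1 · 7 = 4
  Term 2 contributes -2 + 2 · 7 = 12
  Term 3 contributes 5 + 3 · 7 = 26
p(7) = ⊕ of these = min[5, 4, 12, 26] = 4.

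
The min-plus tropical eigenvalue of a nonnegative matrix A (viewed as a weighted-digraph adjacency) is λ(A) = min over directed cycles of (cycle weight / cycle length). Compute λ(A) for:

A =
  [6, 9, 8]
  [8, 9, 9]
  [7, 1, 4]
λ(A) = 4

Enumerate directed cycles and compute their means (weight / length). Sample:
  cycle 0 → 0: weight = 6, length = 1, mean = 6/1 ≈ 6.000
  cycle 1 → 1: weight = 9, length = 1, mean = 9/1 ≈ 9.000
  cycle 2 → 2: weight = 4, length = 1, mean = 4/1 ≈ 4.000
  cycle 0 → 1 → 0: weight = 17, length = 2, mean = 17/2 ≈ 8.500
  cycle 0 → 2 → 0: weight = 15, length = 2, mean = 15/2 ≈ 7.500
  cycle 1 → 0 → 1: weight = 17, length = 2, mean = 17/2 ≈ 8.500
Minimum mean = 4.000, attained e.g. along the cycle 2 → 2 with weight 4 and length 1. So λ(A) = 4/1 = 4.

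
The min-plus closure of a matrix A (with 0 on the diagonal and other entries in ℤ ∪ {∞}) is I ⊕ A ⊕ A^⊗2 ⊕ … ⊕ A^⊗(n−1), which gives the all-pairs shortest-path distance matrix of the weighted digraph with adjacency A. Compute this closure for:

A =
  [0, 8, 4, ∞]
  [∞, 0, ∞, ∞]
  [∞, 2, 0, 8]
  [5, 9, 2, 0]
Closure =
  [0, 6, 4, 12]
  [∞, 0, ∞, ∞]
  [13, 2, 0, 8]
  [5, 4, 2, 0]

This is the Floyd-Warshall all-pairs shortest-path computation. For each intermediate vertex k = 0, 1, …, 3, update dist[i][j] ← min(dist[i][j], dist[i][k] + dist[k][j]). The final matrix gives, for each (i, j), the minimum total weight of any directed path from i to j (possibly empty when i = j).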